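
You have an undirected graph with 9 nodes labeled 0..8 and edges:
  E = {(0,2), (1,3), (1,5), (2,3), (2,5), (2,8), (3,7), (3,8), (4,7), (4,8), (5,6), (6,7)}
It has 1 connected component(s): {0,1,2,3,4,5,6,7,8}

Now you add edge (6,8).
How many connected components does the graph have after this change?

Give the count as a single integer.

Answer: 1

Derivation:
Initial component count: 1
Add (6,8): endpoints already in same component. Count unchanged: 1.
New component count: 1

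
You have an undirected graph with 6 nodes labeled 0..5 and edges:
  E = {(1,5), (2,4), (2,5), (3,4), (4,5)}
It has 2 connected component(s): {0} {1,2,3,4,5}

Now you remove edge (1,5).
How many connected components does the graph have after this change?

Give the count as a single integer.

Initial component count: 2
Remove (1,5): it was a bridge. Count increases: 2 -> 3.
  After removal, components: {0} {1} {2,3,4,5}
New component count: 3

Answer: 3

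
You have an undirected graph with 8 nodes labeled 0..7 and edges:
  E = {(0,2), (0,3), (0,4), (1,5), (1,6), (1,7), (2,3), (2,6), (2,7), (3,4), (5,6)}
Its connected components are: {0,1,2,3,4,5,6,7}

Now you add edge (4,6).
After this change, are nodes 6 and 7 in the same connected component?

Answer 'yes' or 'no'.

Answer: yes

Derivation:
Initial components: {0,1,2,3,4,5,6,7}
Adding edge (4,6): both already in same component {0,1,2,3,4,5,6,7}. No change.
New components: {0,1,2,3,4,5,6,7}
Are 6 and 7 in the same component? yes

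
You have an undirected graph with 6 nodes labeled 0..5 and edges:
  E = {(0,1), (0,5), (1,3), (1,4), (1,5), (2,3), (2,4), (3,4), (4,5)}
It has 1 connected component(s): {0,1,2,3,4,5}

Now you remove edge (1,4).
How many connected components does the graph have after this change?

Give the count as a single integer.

Answer: 1

Derivation:
Initial component count: 1
Remove (1,4): not a bridge. Count unchanged: 1.
  After removal, components: {0,1,2,3,4,5}
New component count: 1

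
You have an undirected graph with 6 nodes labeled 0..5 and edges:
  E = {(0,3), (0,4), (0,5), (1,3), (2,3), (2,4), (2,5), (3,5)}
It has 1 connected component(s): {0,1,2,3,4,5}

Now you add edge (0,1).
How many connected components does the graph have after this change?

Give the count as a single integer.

Answer: 1

Derivation:
Initial component count: 1
Add (0,1): endpoints already in same component. Count unchanged: 1.
New component count: 1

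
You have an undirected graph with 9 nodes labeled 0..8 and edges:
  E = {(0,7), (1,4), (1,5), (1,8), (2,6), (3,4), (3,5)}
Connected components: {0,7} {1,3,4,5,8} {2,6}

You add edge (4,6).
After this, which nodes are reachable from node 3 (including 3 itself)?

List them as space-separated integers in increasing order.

Before: nodes reachable from 3: {1,3,4,5,8}
Adding (4,6): merges 3's component with another. Reachability grows.
After: nodes reachable from 3: {1,2,3,4,5,6,8}

Answer: 1 2 3 4 5 6 8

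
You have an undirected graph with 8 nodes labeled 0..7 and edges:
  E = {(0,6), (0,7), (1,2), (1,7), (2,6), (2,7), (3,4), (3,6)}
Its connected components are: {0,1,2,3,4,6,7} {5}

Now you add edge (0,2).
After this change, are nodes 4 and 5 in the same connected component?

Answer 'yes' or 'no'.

Initial components: {0,1,2,3,4,6,7} {5}
Adding edge (0,2): both already in same component {0,1,2,3,4,6,7}. No change.
New components: {0,1,2,3,4,6,7} {5}
Are 4 and 5 in the same component? no

Answer: no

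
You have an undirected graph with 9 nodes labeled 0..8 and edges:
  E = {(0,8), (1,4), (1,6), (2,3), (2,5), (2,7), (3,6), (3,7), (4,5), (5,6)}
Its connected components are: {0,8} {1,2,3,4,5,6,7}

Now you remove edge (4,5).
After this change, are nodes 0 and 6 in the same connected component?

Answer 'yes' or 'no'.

Answer: no

Derivation:
Initial components: {0,8} {1,2,3,4,5,6,7}
Removing edge (4,5): not a bridge — component count unchanged at 2.
New components: {0,8} {1,2,3,4,5,6,7}
Are 0 and 6 in the same component? no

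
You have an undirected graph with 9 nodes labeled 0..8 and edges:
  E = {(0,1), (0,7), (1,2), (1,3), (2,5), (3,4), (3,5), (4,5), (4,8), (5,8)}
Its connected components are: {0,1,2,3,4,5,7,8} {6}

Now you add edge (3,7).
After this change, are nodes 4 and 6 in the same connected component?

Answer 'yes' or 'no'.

Answer: no

Derivation:
Initial components: {0,1,2,3,4,5,7,8} {6}
Adding edge (3,7): both already in same component {0,1,2,3,4,5,7,8}. No change.
New components: {0,1,2,3,4,5,7,8} {6}
Are 4 and 6 in the same component? no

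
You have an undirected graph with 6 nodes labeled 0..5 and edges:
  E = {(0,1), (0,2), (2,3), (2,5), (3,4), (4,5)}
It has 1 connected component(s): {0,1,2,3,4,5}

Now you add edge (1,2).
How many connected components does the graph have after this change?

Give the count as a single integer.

Answer: 1

Derivation:
Initial component count: 1
Add (1,2): endpoints already in same component. Count unchanged: 1.
New component count: 1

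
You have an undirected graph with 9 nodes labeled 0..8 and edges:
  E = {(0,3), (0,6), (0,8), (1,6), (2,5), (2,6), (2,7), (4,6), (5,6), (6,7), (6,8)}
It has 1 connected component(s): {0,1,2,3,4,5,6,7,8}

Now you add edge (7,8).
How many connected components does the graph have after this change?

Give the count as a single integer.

Answer: 1

Derivation:
Initial component count: 1
Add (7,8): endpoints already in same component. Count unchanged: 1.
New component count: 1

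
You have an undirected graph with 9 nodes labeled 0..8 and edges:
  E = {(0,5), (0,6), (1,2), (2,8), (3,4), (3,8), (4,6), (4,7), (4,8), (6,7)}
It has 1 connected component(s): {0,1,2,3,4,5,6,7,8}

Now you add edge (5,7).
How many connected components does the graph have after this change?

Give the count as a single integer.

Initial component count: 1
Add (5,7): endpoints already in same component. Count unchanged: 1.
New component count: 1

Answer: 1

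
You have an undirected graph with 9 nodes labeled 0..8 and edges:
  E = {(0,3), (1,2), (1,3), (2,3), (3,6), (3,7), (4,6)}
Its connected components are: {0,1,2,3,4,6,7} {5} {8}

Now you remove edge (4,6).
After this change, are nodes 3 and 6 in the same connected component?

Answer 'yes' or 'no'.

Answer: yes

Derivation:
Initial components: {0,1,2,3,4,6,7} {5} {8}
Removing edge (4,6): it was a bridge — component count 3 -> 4.
New components: {0,1,2,3,6,7} {4} {5} {8}
Are 3 and 6 in the same component? yes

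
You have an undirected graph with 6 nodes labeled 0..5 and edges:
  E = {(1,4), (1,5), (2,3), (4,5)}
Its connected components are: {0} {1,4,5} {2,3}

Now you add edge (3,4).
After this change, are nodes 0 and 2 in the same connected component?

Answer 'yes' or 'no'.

Answer: no

Derivation:
Initial components: {0} {1,4,5} {2,3}
Adding edge (3,4): merges {2,3} and {1,4,5}.
New components: {0} {1,2,3,4,5}
Are 0 and 2 in the same component? no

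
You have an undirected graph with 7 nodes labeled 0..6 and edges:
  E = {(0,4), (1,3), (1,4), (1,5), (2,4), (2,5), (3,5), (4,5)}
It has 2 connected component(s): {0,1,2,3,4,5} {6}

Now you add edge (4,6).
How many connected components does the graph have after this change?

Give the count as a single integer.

Initial component count: 2
Add (4,6): merges two components. Count decreases: 2 -> 1.
New component count: 1

Answer: 1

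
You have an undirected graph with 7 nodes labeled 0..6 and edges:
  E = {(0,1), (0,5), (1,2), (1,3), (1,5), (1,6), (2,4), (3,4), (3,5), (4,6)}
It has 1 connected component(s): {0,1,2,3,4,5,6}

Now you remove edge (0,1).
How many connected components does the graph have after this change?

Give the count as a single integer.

Answer: 1

Derivation:
Initial component count: 1
Remove (0,1): not a bridge. Count unchanged: 1.
  After removal, components: {0,1,2,3,4,5,6}
New component count: 1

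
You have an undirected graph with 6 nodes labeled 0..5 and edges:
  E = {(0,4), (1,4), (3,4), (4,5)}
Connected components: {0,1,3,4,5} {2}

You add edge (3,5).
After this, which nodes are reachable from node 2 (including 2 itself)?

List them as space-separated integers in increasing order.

Answer: 2

Derivation:
Before: nodes reachable from 2: {2}
Adding (3,5): both endpoints already in same component. Reachability from 2 unchanged.
After: nodes reachable from 2: {2}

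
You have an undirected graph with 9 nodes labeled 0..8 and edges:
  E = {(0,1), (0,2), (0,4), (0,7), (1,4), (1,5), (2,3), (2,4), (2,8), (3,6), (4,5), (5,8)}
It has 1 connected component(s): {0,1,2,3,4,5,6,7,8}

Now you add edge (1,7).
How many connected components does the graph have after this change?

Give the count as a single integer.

Answer: 1

Derivation:
Initial component count: 1
Add (1,7): endpoints already in same component. Count unchanged: 1.
New component count: 1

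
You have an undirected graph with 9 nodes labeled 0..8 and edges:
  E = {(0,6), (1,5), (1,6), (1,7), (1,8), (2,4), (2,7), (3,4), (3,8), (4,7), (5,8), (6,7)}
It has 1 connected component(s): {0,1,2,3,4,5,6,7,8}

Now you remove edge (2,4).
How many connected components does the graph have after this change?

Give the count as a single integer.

Initial component count: 1
Remove (2,4): not a bridge. Count unchanged: 1.
  After removal, components: {0,1,2,3,4,5,6,7,8}
New component count: 1

Answer: 1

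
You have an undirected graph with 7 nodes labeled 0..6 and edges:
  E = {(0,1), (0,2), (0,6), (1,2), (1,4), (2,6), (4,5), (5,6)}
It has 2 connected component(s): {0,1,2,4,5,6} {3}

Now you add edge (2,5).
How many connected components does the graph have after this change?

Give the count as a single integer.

Answer: 2

Derivation:
Initial component count: 2
Add (2,5): endpoints already in same component. Count unchanged: 2.
New component count: 2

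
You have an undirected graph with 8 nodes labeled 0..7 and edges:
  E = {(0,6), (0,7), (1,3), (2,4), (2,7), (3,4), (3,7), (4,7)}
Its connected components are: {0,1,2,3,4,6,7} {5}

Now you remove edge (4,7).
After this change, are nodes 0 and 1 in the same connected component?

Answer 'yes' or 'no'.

Answer: yes

Derivation:
Initial components: {0,1,2,3,4,6,7} {5}
Removing edge (4,7): not a bridge — component count unchanged at 2.
New components: {0,1,2,3,4,6,7} {5}
Are 0 and 1 in the same component? yes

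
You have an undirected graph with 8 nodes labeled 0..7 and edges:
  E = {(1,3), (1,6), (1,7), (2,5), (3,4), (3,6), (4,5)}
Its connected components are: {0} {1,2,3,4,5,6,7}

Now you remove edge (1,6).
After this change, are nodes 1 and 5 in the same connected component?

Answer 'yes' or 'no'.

Initial components: {0} {1,2,3,4,5,6,7}
Removing edge (1,6): not a bridge — component count unchanged at 2.
New components: {0} {1,2,3,4,5,6,7}
Are 1 and 5 in the same component? yes

Answer: yes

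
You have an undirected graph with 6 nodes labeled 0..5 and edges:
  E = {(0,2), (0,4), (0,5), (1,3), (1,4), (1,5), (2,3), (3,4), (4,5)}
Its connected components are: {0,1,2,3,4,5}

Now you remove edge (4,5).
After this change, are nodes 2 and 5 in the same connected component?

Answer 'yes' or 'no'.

Answer: yes

Derivation:
Initial components: {0,1,2,3,4,5}
Removing edge (4,5): not a bridge — component count unchanged at 1.
New components: {0,1,2,3,4,5}
Are 2 and 5 in the same component? yes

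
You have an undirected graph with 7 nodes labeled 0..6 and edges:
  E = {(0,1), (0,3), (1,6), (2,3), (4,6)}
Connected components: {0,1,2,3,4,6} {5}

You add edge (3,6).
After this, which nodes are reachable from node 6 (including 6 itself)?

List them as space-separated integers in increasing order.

Before: nodes reachable from 6: {0,1,2,3,4,6}
Adding (3,6): both endpoints already in same component. Reachability from 6 unchanged.
After: nodes reachable from 6: {0,1,2,3,4,6}

Answer: 0 1 2 3 4 6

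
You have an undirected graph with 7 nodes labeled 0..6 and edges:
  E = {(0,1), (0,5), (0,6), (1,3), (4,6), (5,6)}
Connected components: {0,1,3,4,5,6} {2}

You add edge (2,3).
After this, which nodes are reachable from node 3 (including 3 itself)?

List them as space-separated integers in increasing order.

Before: nodes reachable from 3: {0,1,3,4,5,6}
Adding (2,3): merges 3's component with another. Reachability grows.
After: nodes reachable from 3: {0,1,2,3,4,5,6}

Answer: 0 1 2 3 4 5 6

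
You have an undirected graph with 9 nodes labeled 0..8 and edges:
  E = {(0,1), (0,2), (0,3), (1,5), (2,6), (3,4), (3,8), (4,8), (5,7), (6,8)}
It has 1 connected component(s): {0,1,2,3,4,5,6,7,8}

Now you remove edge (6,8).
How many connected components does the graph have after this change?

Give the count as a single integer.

Answer: 1

Derivation:
Initial component count: 1
Remove (6,8): not a bridge. Count unchanged: 1.
  After removal, components: {0,1,2,3,4,5,6,7,8}
New component count: 1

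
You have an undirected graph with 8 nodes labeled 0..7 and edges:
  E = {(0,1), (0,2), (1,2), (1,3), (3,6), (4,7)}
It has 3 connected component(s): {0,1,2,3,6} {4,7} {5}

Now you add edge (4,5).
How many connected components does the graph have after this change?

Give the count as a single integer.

Answer: 2

Derivation:
Initial component count: 3
Add (4,5): merges two components. Count decreases: 3 -> 2.
New component count: 2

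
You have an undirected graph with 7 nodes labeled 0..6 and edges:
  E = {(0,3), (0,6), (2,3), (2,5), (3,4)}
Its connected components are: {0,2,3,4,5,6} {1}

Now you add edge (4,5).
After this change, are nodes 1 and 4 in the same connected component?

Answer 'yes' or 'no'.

Answer: no

Derivation:
Initial components: {0,2,3,4,5,6} {1}
Adding edge (4,5): both already in same component {0,2,3,4,5,6}. No change.
New components: {0,2,3,4,5,6} {1}
Are 1 and 4 in the same component? no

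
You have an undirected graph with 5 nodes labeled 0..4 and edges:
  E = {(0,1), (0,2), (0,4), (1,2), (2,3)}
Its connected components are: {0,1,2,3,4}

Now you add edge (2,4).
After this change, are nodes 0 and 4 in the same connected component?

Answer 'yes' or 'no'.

Initial components: {0,1,2,3,4}
Adding edge (2,4): both already in same component {0,1,2,3,4}. No change.
New components: {0,1,2,3,4}
Are 0 and 4 in the same component? yes

Answer: yes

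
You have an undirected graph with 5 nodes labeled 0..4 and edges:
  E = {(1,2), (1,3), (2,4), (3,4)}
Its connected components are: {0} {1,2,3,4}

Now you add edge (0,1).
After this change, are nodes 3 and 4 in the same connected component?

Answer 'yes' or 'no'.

Initial components: {0} {1,2,3,4}
Adding edge (0,1): merges {0} and {1,2,3,4}.
New components: {0,1,2,3,4}
Are 3 and 4 in the same component? yes

Answer: yes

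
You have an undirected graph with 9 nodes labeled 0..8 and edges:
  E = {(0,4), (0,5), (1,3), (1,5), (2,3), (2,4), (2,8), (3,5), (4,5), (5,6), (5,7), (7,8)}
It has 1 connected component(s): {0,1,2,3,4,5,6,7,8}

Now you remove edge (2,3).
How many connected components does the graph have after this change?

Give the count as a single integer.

Answer: 1

Derivation:
Initial component count: 1
Remove (2,3): not a bridge. Count unchanged: 1.
  After removal, components: {0,1,2,3,4,5,6,7,8}
New component count: 1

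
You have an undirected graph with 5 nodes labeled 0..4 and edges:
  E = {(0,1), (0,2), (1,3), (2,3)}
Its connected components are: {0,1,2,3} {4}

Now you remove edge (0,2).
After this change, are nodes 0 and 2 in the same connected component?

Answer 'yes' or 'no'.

Answer: yes

Derivation:
Initial components: {0,1,2,3} {4}
Removing edge (0,2): not a bridge — component count unchanged at 2.
New components: {0,1,2,3} {4}
Are 0 and 2 in the same component? yes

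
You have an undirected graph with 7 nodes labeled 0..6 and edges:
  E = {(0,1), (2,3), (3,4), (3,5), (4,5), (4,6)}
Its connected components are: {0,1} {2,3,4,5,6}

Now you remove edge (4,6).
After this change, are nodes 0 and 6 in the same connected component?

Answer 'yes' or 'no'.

Answer: no

Derivation:
Initial components: {0,1} {2,3,4,5,6}
Removing edge (4,6): it was a bridge — component count 2 -> 3.
New components: {0,1} {2,3,4,5} {6}
Are 0 and 6 in the same component? no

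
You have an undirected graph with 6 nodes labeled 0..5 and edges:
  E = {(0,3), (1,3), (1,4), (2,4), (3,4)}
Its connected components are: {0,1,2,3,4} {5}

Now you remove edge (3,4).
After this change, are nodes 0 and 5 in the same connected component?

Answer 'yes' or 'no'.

Answer: no

Derivation:
Initial components: {0,1,2,3,4} {5}
Removing edge (3,4): not a bridge — component count unchanged at 2.
New components: {0,1,2,3,4} {5}
Are 0 and 5 in the same component? no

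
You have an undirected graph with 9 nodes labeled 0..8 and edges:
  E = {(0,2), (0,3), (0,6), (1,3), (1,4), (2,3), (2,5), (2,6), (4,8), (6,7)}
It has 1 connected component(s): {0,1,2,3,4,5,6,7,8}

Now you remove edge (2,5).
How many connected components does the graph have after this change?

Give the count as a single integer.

Initial component count: 1
Remove (2,5): it was a bridge. Count increases: 1 -> 2.
  After removal, components: {0,1,2,3,4,6,7,8} {5}
New component count: 2

Answer: 2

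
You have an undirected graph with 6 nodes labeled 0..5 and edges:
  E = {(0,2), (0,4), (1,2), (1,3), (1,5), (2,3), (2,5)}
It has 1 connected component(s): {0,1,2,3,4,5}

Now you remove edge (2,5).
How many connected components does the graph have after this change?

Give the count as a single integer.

Initial component count: 1
Remove (2,5): not a bridge. Count unchanged: 1.
  After removal, components: {0,1,2,3,4,5}
New component count: 1

Answer: 1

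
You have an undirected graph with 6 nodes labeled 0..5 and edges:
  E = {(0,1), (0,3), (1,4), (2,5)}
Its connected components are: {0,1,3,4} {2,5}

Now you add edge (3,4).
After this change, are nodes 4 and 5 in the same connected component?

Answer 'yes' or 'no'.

Initial components: {0,1,3,4} {2,5}
Adding edge (3,4): both already in same component {0,1,3,4}. No change.
New components: {0,1,3,4} {2,5}
Are 4 and 5 in the same component? no

Answer: no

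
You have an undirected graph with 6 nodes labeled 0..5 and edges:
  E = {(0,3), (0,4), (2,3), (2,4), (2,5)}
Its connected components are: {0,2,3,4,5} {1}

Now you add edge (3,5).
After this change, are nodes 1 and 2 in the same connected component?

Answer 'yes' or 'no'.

Initial components: {0,2,3,4,5} {1}
Adding edge (3,5): both already in same component {0,2,3,4,5}. No change.
New components: {0,2,3,4,5} {1}
Are 1 and 2 in the same component? no

Answer: no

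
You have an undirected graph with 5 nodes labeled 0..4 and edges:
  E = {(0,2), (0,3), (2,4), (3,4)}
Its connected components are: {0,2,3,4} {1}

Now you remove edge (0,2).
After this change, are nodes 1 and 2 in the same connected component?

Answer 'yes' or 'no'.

Initial components: {0,2,3,4} {1}
Removing edge (0,2): not a bridge — component count unchanged at 2.
New components: {0,2,3,4} {1}
Are 1 and 2 in the same component? no

Answer: no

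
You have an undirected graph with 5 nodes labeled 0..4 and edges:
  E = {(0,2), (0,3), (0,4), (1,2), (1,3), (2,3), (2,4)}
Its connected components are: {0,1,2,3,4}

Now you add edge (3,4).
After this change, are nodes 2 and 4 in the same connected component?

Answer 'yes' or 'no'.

Initial components: {0,1,2,3,4}
Adding edge (3,4): both already in same component {0,1,2,3,4}. No change.
New components: {0,1,2,3,4}
Are 2 and 4 in the same component? yes

Answer: yes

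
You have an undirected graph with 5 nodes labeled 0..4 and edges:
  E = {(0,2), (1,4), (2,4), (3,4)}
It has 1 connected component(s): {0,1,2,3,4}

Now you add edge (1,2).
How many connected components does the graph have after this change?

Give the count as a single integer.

Answer: 1

Derivation:
Initial component count: 1
Add (1,2): endpoints already in same component. Count unchanged: 1.
New component count: 1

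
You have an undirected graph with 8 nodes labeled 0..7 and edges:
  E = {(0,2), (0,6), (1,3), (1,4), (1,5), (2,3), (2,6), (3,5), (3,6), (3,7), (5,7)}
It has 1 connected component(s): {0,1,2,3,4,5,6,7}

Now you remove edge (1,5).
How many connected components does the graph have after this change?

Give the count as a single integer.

Answer: 1

Derivation:
Initial component count: 1
Remove (1,5): not a bridge. Count unchanged: 1.
  After removal, components: {0,1,2,3,4,5,6,7}
New component count: 1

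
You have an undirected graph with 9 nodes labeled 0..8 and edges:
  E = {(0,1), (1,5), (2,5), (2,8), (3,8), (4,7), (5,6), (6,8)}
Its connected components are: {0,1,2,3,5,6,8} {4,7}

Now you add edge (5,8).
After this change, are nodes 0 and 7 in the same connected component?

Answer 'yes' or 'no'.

Answer: no

Derivation:
Initial components: {0,1,2,3,5,6,8} {4,7}
Adding edge (5,8): both already in same component {0,1,2,3,5,6,8}. No change.
New components: {0,1,2,3,5,6,8} {4,7}
Are 0 and 7 in the same component? no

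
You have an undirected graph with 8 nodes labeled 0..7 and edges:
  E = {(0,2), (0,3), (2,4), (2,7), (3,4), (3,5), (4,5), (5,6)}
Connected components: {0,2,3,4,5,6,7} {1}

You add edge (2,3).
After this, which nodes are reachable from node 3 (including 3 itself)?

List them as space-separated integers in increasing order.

Before: nodes reachable from 3: {0,2,3,4,5,6,7}
Adding (2,3): both endpoints already in same component. Reachability from 3 unchanged.
After: nodes reachable from 3: {0,2,3,4,5,6,7}

Answer: 0 2 3 4 5 6 7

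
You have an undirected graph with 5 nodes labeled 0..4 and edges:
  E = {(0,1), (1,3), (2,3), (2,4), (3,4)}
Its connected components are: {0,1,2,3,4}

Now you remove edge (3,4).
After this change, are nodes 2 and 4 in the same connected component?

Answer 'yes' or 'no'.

Answer: yes

Derivation:
Initial components: {0,1,2,3,4}
Removing edge (3,4): not a bridge — component count unchanged at 1.
New components: {0,1,2,3,4}
Are 2 and 4 in the same component? yes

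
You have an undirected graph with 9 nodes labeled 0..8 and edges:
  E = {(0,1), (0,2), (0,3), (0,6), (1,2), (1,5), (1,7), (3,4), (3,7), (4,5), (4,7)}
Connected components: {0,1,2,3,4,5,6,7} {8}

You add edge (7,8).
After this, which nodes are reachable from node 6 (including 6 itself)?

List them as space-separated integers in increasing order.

Answer: 0 1 2 3 4 5 6 7 8

Derivation:
Before: nodes reachable from 6: {0,1,2,3,4,5,6,7}
Adding (7,8): merges 6's component with another. Reachability grows.
After: nodes reachable from 6: {0,1,2,3,4,5,6,7,8}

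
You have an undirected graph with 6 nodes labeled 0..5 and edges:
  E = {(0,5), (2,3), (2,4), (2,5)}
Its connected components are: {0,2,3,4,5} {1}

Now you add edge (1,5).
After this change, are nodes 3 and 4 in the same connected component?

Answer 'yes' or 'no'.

Initial components: {0,2,3,4,5} {1}
Adding edge (1,5): merges {1} and {0,2,3,4,5}.
New components: {0,1,2,3,4,5}
Are 3 and 4 in the same component? yes

Answer: yes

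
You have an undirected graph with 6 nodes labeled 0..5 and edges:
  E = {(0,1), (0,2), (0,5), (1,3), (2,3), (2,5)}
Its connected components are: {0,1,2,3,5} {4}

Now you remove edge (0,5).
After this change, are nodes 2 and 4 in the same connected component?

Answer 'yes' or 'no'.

Answer: no

Derivation:
Initial components: {0,1,2,3,5} {4}
Removing edge (0,5): not a bridge — component count unchanged at 2.
New components: {0,1,2,3,5} {4}
Are 2 and 4 in the same component? no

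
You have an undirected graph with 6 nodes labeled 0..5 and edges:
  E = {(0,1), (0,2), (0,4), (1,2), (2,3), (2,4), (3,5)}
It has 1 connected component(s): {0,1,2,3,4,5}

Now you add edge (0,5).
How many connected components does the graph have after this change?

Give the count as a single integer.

Initial component count: 1
Add (0,5): endpoints already in same component. Count unchanged: 1.
New component count: 1

Answer: 1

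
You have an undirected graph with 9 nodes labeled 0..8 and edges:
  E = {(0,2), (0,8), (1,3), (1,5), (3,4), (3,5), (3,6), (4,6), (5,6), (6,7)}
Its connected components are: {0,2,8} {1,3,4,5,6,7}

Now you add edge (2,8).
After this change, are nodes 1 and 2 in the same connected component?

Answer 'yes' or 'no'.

Initial components: {0,2,8} {1,3,4,5,6,7}
Adding edge (2,8): both already in same component {0,2,8}. No change.
New components: {0,2,8} {1,3,4,5,6,7}
Are 1 and 2 in the same component? no

Answer: no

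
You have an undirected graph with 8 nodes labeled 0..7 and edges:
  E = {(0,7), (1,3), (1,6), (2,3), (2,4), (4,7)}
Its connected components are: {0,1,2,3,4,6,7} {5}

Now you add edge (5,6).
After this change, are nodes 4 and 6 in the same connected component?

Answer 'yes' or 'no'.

Initial components: {0,1,2,3,4,6,7} {5}
Adding edge (5,6): merges {5} and {0,1,2,3,4,6,7}.
New components: {0,1,2,3,4,5,6,7}
Are 4 and 6 in the same component? yes

Answer: yes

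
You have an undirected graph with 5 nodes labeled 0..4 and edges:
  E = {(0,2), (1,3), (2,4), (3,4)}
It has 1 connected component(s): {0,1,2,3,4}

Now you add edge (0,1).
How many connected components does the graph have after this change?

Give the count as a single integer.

Answer: 1

Derivation:
Initial component count: 1
Add (0,1): endpoints already in same component. Count unchanged: 1.
New component count: 1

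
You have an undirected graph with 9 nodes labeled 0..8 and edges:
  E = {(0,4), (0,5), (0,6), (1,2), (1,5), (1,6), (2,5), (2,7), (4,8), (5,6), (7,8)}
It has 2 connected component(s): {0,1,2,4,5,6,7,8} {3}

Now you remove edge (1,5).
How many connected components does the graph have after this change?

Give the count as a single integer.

Answer: 2

Derivation:
Initial component count: 2
Remove (1,5): not a bridge. Count unchanged: 2.
  After removal, components: {0,1,2,4,5,6,7,8} {3}
New component count: 2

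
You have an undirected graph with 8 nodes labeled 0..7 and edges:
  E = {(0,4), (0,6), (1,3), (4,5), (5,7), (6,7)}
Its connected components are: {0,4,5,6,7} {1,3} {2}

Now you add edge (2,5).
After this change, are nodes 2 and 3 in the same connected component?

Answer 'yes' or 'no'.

Initial components: {0,4,5,6,7} {1,3} {2}
Adding edge (2,5): merges {2} and {0,4,5,6,7}.
New components: {0,2,4,5,6,7} {1,3}
Are 2 and 3 in the same component? no

Answer: no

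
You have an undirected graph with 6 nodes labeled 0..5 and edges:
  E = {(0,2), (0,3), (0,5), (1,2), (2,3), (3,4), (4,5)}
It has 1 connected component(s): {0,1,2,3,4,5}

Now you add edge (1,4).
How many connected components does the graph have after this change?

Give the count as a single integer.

Initial component count: 1
Add (1,4): endpoints already in same component. Count unchanged: 1.
New component count: 1

Answer: 1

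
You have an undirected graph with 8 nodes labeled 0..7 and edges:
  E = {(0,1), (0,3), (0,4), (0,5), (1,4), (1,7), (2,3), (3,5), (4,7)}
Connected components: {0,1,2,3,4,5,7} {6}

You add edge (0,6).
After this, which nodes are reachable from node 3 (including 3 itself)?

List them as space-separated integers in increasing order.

Before: nodes reachable from 3: {0,1,2,3,4,5,7}
Adding (0,6): merges 3's component with another. Reachability grows.
After: nodes reachable from 3: {0,1,2,3,4,5,6,7}

Answer: 0 1 2 3 4 5 6 7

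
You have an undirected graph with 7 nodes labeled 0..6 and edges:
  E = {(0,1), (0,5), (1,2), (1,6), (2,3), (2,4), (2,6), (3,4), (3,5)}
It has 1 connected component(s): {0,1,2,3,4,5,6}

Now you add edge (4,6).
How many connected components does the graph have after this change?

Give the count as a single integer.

Answer: 1

Derivation:
Initial component count: 1
Add (4,6): endpoints already in same component. Count unchanged: 1.
New component count: 1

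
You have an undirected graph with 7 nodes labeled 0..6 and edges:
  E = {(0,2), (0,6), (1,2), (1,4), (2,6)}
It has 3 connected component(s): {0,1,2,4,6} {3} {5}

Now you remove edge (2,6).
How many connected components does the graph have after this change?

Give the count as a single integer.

Initial component count: 3
Remove (2,6): not a bridge. Count unchanged: 3.
  After removal, components: {0,1,2,4,6} {3} {5}
New component count: 3

Answer: 3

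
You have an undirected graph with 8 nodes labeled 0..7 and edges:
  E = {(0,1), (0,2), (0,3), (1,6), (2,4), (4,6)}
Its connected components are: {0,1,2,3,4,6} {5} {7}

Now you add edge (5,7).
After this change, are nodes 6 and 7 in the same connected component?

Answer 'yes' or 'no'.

Answer: no

Derivation:
Initial components: {0,1,2,3,4,6} {5} {7}
Adding edge (5,7): merges {5} and {7}.
New components: {0,1,2,3,4,6} {5,7}
Are 6 and 7 in the same component? no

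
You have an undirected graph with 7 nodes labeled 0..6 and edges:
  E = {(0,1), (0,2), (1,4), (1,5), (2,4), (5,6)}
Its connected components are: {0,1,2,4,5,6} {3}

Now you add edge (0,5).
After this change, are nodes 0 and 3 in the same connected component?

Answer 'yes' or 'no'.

Answer: no

Derivation:
Initial components: {0,1,2,4,5,6} {3}
Adding edge (0,5): both already in same component {0,1,2,4,5,6}. No change.
New components: {0,1,2,4,5,6} {3}
Are 0 and 3 in the same component? no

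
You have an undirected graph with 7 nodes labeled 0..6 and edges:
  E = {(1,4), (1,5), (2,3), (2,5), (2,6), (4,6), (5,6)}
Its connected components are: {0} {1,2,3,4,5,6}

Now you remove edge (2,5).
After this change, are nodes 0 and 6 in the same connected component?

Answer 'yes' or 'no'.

Initial components: {0} {1,2,3,4,5,6}
Removing edge (2,5): not a bridge — component count unchanged at 2.
New components: {0} {1,2,3,4,5,6}
Are 0 and 6 in the same component? no

Answer: no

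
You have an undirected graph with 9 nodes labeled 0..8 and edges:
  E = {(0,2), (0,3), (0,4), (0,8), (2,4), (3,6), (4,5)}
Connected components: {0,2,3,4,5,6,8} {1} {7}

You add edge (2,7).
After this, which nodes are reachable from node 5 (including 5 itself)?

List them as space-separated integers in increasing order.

Answer: 0 2 3 4 5 6 7 8

Derivation:
Before: nodes reachable from 5: {0,2,3,4,5,6,8}
Adding (2,7): merges 5's component with another. Reachability grows.
After: nodes reachable from 5: {0,2,3,4,5,6,7,8}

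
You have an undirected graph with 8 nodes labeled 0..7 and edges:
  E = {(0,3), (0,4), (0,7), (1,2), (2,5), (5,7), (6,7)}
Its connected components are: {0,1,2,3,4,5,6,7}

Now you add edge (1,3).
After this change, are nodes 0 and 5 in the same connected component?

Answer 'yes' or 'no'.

Answer: yes

Derivation:
Initial components: {0,1,2,3,4,5,6,7}
Adding edge (1,3): both already in same component {0,1,2,3,4,5,6,7}. No change.
New components: {0,1,2,3,4,5,6,7}
Are 0 and 5 in the same component? yes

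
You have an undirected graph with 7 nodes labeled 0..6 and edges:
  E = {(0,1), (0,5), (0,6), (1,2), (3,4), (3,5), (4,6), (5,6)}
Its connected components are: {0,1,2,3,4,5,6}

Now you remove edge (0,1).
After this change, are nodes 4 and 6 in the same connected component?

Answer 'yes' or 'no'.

Answer: yes

Derivation:
Initial components: {0,1,2,3,4,5,6}
Removing edge (0,1): it was a bridge — component count 1 -> 2.
New components: {0,3,4,5,6} {1,2}
Are 4 and 6 in the same component? yes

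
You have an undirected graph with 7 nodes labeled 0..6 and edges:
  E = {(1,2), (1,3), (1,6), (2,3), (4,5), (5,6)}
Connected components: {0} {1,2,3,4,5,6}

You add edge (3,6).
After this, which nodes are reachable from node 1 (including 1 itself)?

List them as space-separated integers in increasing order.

Answer: 1 2 3 4 5 6

Derivation:
Before: nodes reachable from 1: {1,2,3,4,5,6}
Adding (3,6): both endpoints already in same component. Reachability from 1 unchanged.
After: nodes reachable from 1: {1,2,3,4,5,6}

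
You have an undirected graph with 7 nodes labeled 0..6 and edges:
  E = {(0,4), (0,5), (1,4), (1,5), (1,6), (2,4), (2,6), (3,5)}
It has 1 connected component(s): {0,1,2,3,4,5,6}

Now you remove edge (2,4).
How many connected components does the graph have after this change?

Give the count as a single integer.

Initial component count: 1
Remove (2,4): not a bridge. Count unchanged: 1.
  After removal, components: {0,1,2,3,4,5,6}
New component count: 1

Answer: 1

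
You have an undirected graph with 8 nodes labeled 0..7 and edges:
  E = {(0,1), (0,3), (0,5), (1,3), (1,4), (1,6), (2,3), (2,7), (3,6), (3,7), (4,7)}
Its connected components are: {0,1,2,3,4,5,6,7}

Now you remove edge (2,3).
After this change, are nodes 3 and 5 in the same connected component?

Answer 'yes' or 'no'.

Initial components: {0,1,2,3,4,5,6,7}
Removing edge (2,3): not a bridge — component count unchanged at 1.
New components: {0,1,2,3,4,5,6,7}
Are 3 and 5 in the same component? yes

Answer: yes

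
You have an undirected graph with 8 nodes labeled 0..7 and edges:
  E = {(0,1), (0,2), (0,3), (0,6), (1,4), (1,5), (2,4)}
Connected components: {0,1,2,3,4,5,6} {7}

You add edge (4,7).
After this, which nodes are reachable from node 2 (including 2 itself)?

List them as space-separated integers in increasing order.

Answer: 0 1 2 3 4 5 6 7

Derivation:
Before: nodes reachable from 2: {0,1,2,3,4,5,6}
Adding (4,7): merges 2's component with another. Reachability grows.
After: nodes reachable from 2: {0,1,2,3,4,5,6,7}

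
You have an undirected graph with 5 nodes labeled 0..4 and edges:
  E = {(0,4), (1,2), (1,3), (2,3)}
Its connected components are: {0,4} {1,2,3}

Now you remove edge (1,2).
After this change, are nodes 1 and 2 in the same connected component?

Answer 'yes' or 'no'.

Answer: yes

Derivation:
Initial components: {0,4} {1,2,3}
Removing edge (1,2): not a bridge — component count unchanged at 2.
New components: {0,4} {1,2,3}
Are 1 and 2 in the same component? yes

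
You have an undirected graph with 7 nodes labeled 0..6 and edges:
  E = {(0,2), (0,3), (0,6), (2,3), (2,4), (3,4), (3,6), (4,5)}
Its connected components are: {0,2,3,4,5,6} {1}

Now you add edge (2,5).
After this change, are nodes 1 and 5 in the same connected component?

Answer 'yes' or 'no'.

Answer: no

Derivation:
Initial components: {0,2,3,4,5,6} {1}
Adding edge (2,5): both already in same component {0,2,3,4,5,6}. No change.
New components: {0,2,3,4,5,6} {1}
Are 1 and 5 in the same component? no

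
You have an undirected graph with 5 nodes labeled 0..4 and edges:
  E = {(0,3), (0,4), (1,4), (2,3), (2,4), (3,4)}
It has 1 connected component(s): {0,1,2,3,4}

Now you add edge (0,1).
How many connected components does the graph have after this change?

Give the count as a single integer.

Initial component count: 1
Add (0,1): endpoints already in same component. Count unchanged: 1.
New component count: 1

Answer: 1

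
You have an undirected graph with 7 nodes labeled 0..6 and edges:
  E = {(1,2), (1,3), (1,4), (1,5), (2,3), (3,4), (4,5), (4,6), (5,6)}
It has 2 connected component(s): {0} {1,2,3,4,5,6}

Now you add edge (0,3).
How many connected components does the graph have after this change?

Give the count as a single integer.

Answer: 1

Derivation:
Initial component count: 2
Add (0,3): merges two components. Count decreases: 2 -> 1.
New component count: 1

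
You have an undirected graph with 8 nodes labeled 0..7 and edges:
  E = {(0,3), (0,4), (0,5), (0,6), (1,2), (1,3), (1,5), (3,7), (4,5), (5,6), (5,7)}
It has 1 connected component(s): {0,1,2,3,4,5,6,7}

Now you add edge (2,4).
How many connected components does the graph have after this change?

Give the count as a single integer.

Initial component count: 1
Add (2,4): endpoints already in same component. Count unchanged: 1.
New component count: 1

Answer: 1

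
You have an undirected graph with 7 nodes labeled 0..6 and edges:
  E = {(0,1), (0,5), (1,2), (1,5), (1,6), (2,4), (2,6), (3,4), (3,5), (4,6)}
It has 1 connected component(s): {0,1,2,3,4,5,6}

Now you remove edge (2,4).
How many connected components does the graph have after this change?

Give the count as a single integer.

Initial component count: 1
Remove (2,4): not a bridge. Count unchanged: 1.
  After removal, components: {0,1,2,3,4,5,6}
New component count: 1

Answer: 1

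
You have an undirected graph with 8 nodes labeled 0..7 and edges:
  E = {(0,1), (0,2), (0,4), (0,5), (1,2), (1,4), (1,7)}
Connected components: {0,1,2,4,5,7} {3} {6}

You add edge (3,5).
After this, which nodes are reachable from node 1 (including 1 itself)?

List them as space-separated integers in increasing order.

Answer: 0 1 2 3 4 5 7

Derivation:
Before: nodes reachable from 1: {0,1,2,4,5,7}
Adding (3,5): merges 1's component with another. Reachability grows.
After: nodes reachable from 1: {0,1,2,3,4,5,7}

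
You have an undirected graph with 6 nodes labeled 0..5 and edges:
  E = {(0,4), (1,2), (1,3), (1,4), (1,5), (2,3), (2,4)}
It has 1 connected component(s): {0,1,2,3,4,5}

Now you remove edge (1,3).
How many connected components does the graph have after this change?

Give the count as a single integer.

Answer: 1

Derivation:
Initial component count: 1
Remove (1,3): not a bridge. Count unchanged: 1.
  After removal, components: {0,1,2,3,4,5}
New component count: 1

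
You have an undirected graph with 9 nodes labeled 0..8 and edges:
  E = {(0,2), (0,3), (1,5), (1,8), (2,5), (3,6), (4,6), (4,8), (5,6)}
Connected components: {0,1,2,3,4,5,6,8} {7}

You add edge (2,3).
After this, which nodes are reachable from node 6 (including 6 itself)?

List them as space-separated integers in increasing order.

Answer: 0 1 2 3 4 5 6 8

Derivation:
Before: nodes reachable from 6: {0,1,2,3,4,5,6,8}
Adding (2,3): both endpoints already in same component. Reachability from 6 unchanged.
After: nodes reachable from 6: {0,1,2,3,4,5,6,8}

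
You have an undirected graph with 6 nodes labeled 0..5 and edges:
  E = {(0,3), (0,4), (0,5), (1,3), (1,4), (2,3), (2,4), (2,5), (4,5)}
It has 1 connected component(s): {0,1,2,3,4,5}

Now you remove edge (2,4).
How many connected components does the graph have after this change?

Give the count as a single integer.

Initial component count: 1
Remove (2,4): not a bridge. Count unchanged: 1.
  After removal, components: {0,1,2,3,4,5}
New component count: 1

Answer: 1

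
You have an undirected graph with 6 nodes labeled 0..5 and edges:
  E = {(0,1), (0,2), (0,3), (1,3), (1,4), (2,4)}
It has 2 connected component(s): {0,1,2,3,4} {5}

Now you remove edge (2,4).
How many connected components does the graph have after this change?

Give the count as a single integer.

Answer: 2

Derivation:
Initial component count: 2
Remove (2,4): not a bridge. Count unchanged: 2.
  After removal, components: {0,1,2,3,4} {5}
New component count: 2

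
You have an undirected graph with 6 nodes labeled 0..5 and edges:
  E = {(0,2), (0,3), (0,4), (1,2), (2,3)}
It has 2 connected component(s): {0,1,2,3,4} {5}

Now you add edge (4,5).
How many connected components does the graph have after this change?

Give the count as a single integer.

Initial component count: 2
Add (4,5): merges two components. Count decreases: 2 -> 1.
New component count: 1

Answer: 1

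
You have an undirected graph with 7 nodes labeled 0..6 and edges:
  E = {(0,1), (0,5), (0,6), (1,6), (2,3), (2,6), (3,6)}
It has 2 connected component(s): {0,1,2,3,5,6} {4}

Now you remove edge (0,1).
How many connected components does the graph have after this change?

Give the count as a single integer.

Initial component count: 2
Remove (0,1): not a bridge. Count unchanged: 2.
  After removal, components: {0,1,2,3,5,6} {4}
New component count: 2

Answer: 2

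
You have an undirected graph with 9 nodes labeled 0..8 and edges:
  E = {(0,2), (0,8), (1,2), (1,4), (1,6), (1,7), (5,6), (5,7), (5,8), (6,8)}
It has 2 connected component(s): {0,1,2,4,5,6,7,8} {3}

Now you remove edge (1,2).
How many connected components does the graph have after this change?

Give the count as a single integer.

Initial component count: 2
Remove (1,2): not a bridge. Count unchanged: 2.
  After removal, components: {0,1,2,4,5,6,7,8} {3}
New component count: 2

Answer: 2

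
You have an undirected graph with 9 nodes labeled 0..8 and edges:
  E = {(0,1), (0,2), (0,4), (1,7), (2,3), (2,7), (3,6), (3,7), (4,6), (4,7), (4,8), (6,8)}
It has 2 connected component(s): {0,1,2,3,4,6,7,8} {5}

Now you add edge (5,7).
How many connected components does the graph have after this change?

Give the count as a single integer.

Initial component count: 2
Add (5,7): merges two components. Count decreases: 2 -> 1.
New component count: 1

Answer: 1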